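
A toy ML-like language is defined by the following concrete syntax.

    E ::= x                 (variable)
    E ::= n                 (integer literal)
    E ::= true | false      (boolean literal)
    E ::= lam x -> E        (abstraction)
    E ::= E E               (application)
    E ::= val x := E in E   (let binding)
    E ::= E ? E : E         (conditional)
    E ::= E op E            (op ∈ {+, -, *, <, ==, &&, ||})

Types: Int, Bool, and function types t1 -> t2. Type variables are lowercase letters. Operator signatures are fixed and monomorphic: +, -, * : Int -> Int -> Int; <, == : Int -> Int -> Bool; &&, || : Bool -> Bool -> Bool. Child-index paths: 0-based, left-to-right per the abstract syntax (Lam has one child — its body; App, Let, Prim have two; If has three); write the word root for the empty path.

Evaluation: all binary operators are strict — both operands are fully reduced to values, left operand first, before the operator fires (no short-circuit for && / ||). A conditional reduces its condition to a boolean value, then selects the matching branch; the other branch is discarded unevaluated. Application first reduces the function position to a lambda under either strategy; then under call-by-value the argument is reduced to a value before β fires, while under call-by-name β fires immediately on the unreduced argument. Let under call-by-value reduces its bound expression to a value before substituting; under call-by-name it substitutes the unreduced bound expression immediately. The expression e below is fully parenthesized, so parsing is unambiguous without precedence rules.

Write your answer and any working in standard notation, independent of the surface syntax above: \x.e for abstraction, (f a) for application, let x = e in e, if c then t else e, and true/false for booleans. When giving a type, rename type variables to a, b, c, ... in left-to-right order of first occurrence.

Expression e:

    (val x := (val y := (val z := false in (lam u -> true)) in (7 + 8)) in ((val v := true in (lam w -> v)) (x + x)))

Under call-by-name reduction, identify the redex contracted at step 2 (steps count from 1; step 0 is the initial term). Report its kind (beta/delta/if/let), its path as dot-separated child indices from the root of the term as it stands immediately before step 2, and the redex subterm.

Answer: let at 0 : (let v = true in (\w.v))

Working:
step 0: (let x = (let y = (let z = false in (\u.true)) in (7 + 8)) in ((let v = true in (\w.v)) (x + x)))
step 1: [let@root] ((let v = true in (\w.v)) ((let y = (let z = false in (\u.true)) in (7 + 8)) + (let y = (let z = false in (\u.true)) in (7 + 8))))
step 2: [let@0] ((\w.true) ((let y = (let z = false in (\u.true)) in (7 + 8)) + (let y = (let z = false in (\u.true)) in (7 + 8))))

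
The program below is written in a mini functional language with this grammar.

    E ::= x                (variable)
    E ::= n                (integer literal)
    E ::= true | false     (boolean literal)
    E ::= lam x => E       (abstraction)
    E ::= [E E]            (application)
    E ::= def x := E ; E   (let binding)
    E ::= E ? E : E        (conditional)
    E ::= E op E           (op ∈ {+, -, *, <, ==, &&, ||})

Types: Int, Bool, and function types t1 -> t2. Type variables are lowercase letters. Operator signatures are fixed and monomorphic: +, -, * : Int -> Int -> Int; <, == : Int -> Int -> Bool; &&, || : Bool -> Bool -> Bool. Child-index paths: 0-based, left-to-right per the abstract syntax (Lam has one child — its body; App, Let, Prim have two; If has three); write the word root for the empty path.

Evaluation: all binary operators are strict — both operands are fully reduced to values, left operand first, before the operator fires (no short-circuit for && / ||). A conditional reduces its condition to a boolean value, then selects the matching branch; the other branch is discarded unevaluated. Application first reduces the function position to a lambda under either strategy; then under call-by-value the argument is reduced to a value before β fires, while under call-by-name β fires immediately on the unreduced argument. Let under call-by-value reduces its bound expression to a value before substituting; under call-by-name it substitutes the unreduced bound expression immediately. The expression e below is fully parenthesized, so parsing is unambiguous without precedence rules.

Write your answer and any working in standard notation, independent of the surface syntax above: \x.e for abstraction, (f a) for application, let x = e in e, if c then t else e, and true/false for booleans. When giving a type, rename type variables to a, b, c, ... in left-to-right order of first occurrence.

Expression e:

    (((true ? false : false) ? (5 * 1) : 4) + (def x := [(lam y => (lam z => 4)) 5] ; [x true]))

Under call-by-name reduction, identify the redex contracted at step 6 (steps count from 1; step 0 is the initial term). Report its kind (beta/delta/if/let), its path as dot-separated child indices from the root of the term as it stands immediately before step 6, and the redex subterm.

Working:
step 0: ((if (if true then false else false) then (5 * 1) else 4) + (let x = ((\y.(\z.4)) 5) in (x true)))
step 1: [if@0.0] ((if false then (5 * 1) else 4) + (let x = ((\y.(\z.4)) 5) in (x true)))
step 2: [if@0] (4 + (let x = ((\y.(\z.4)) 5) in (x true)))
step 3: [let@1] (4 + (((\y.(\z.4)) 5) true))
step 4: [beta@1.0] (4 + ((\z.4) true))
step 5: [beta@1] (4 + 4)
step 6: [delta@root] 8

Answer: delta at root : (4 + 4)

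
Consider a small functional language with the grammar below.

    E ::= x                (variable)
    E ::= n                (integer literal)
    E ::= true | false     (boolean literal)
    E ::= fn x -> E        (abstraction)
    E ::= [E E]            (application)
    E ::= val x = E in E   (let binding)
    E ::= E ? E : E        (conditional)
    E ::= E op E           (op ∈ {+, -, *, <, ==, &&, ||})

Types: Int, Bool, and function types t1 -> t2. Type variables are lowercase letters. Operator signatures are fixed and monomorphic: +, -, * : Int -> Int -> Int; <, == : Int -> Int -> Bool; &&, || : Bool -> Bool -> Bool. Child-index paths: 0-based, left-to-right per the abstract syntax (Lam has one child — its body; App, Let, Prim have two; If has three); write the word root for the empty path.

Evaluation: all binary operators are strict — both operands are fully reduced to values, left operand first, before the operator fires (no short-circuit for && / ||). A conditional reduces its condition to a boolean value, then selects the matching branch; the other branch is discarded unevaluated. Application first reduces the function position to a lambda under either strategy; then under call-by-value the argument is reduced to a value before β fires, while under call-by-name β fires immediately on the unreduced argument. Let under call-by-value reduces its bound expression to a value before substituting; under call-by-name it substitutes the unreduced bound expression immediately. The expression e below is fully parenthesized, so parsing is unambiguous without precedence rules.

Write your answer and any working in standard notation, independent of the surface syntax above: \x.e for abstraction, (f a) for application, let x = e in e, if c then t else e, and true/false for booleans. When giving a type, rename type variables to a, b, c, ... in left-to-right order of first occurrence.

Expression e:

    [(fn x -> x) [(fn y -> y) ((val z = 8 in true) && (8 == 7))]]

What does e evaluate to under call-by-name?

Working:
step 0: ((\x.x) ((\y.y) ((let z = 8 in true) && (8 == 7))))
step 1: [beta@root] ((\y.y) ((let z = 8 in true) && (8 == 7)))
step 2: [beta@root] ((let z = 8 in true) && (8 == 7))
step 3: [let@0] (true && (8 == 7))
step 4: [delta@1] (true && false)
step 5: [delta@root] false

Answer: false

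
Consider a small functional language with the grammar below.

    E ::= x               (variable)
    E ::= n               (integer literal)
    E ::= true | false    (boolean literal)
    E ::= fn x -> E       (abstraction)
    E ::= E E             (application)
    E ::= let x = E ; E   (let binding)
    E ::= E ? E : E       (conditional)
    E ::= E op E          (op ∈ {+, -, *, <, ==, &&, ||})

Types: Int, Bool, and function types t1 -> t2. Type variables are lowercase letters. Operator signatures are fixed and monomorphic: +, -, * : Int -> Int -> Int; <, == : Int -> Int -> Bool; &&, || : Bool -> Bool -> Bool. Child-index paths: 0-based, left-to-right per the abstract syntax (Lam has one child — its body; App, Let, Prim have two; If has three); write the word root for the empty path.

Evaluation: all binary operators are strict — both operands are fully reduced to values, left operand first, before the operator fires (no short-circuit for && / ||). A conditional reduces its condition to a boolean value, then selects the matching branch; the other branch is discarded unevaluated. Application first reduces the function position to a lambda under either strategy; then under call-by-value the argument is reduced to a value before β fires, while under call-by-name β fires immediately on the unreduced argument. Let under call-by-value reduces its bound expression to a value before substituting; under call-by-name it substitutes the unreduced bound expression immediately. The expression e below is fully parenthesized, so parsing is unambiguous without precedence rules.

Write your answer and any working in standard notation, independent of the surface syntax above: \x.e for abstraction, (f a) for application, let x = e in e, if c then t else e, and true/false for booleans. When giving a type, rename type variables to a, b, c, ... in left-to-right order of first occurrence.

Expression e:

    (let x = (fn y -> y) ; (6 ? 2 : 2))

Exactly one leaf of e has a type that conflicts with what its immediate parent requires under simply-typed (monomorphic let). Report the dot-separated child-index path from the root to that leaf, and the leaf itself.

Answer: 1.0 : 6

Trace:
y : a
\y._ : a -> a
let x : a -> a
  unify Int ~ Bool
  FAIL: mismatch Int ~ Bool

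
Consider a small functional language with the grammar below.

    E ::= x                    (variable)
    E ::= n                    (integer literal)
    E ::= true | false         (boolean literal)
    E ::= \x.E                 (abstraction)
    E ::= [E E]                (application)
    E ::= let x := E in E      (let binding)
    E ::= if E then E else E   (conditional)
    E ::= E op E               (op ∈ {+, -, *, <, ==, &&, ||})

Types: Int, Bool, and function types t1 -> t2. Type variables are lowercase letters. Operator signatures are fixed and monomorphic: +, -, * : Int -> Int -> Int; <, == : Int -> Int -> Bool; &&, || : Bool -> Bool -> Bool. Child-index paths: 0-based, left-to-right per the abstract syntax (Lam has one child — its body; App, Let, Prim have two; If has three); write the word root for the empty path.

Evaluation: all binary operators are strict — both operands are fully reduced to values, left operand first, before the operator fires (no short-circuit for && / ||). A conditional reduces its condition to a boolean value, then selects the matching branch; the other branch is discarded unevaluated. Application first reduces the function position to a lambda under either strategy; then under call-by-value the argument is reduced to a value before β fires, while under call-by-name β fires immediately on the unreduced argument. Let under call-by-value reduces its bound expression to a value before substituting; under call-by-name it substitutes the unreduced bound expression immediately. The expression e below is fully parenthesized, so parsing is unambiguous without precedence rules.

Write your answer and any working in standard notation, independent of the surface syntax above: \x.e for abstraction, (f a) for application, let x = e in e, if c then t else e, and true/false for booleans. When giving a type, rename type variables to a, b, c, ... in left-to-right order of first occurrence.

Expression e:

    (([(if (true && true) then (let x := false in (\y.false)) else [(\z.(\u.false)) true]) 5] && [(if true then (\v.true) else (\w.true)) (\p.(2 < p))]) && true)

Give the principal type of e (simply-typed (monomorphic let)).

Trace:
  unify Bool ~ Bool
  unify Bool ~ Bool
  unify Bool ~ Bool
let x : Bool
\y._ : a -> Bool
\u._ : c -> Bool
\z._ : b -> c -> Bool
  unify b -> c -> Bool ~ Bool -> d
  unify b ~ Bool
  unify c -> Bool ~ d
_ _ : c -> Bool
  unify a -> Bool ~ c -> Bool
  unify a ~ c
  unify Bool ~ Bool
  unify c -> Bool ~ Int -> e
  unify c ~ Int
  unify Bool ~ e
_ _ : Bool
  unify Bool ~ Bool
  unify Bool ~ Bool
\v._ : f -> Bool
\w._ : g -> Bool
  unify f -> Bool ~ g -> Bool
  unify f ~ g
  unify Bool ~ Bool
  unify Int ~ Int
p : h
  unify h ~ Int
\p._ : Int -> Bool
  unify g -> Bool ~ (Int -> Bool) -> i
  unify g ~ Int -> Bool
  unify Bool ~ i
_ _ : Bool
  unify Bool ~ Bool
  unify Bool ~ Bool
  unify Bool ~ Bool

Answer: Bool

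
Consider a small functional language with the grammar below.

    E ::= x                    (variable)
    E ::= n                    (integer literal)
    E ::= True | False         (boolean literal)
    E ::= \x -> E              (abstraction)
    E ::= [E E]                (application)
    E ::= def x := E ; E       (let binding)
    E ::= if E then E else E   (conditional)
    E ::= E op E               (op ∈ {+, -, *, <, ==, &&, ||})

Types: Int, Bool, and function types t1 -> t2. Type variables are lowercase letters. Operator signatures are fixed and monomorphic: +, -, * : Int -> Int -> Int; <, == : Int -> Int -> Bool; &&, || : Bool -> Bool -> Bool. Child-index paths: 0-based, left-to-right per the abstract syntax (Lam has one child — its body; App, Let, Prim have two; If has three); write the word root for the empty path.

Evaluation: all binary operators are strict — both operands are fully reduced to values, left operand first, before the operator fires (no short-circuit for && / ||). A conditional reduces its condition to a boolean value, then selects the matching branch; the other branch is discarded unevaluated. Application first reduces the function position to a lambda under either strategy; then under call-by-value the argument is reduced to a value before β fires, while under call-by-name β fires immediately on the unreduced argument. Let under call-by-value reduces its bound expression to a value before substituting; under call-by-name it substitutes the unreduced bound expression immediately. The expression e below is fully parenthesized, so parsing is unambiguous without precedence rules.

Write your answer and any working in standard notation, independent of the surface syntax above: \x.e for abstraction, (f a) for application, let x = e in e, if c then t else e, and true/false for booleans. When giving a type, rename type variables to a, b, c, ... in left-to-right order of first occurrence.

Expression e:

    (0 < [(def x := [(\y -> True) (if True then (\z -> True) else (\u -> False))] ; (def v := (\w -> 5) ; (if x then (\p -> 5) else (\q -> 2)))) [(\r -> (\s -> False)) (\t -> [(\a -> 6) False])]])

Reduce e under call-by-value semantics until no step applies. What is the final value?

Answer: true

Working:
step 0: (0 < ((let x = ((\y.true) (if true then (\z.true) else (\u.false))) in (let v = (\w.5) in (if x then (\p.5) else (\q.2)))) ((\r.(\s.false)) (\t.((\a.6) false)))))
step 1: [if@1.0.0.1] (0 < ((let x = ((\y.true) (\z.true)) in (let v = (\w.5) in (if x then (\p.5) else (\q.2)))) ((\r.(\s.false)) (\t.((\a.6) false)))))
step 2: [beta@1.0.0] (0 < ((let x = true in (let v = (\w.5) in (if x then (\p.5) else (\q.2)))) ((\r.(\s.false)) (\t.((\a.6) false)))))
step 3: [let@1.0] (0 < ((let v = (\w.5) in (if true then (\p.5) else (\q.2))) ((\r.(\s.false)) (\t.((\a.6) false)))))
step 4: [let@1.0] (0 < ((if true then (\p.5) else (\q.2)) ((\r.(\s.false)) (\t.((\a.6) false)))))
step 5: [if@1.0] (0 < ((\p.5) ((\r.(\s.false)) (\t.((\a.6) false)))))
step 6: [beta@1.1] (0 < ((\p.5) (\s.false)))
step 7: [beta@1] (0 < 5)
step 8: [delta@root] true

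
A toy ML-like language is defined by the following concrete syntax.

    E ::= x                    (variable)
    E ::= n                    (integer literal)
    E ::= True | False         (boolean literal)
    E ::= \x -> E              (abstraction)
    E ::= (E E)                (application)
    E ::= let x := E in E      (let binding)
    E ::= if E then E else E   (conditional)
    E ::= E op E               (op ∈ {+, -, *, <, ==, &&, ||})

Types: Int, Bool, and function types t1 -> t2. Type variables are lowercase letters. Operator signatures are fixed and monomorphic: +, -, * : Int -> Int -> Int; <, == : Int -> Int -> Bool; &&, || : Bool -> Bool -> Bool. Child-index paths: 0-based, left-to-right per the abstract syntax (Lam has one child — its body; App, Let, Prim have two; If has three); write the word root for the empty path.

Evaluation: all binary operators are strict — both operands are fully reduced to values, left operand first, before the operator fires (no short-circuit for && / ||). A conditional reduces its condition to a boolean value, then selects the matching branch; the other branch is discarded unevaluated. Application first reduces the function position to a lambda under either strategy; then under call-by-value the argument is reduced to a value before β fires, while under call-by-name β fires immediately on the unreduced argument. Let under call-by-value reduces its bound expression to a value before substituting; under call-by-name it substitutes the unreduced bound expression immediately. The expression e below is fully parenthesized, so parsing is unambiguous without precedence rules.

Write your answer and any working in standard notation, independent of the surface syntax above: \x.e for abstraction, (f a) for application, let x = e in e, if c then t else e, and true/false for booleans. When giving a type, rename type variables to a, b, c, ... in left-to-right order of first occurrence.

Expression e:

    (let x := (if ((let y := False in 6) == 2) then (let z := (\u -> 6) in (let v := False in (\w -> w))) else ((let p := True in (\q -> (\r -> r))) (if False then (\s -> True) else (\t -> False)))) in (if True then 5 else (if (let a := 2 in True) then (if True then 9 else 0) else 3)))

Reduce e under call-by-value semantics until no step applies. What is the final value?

Working:
step 0: (let x = (if ((let y = false in 6) == 2) then (let z = (\u.6) in (let v = false in (\w.w))) else ((let p = true in (\q.(\r.r))) (if false then (\s.true) else (\t.false)))) in (if true then 5 else (if (let a = 2 in true) then (if true then 9 else 0) else 3)))
step 1: [let@0.0.0] (let x = (if (6 == 2) then (let z = (\u.6) in (let v = false in (\w.w))) else ((let p = true in (\q.(\r.r))) (if false then (\s.true) else (\t.false)))) in (if true then 5 else (if (let a = 2 in true) then (if true then 9 else 0) else 3)))
step 2: [delta@0.0] (let x = (if false then (let z = (\u.6) in (let v = false in (\w.w))) else ((let p = true in (\q.(\r.r))) (if false then (\s.true) else (\t.false)))) in (if true then 5 else (if (let a = 2 in true) then (if true then 9 else 0) else 3)))
step 3: [if@0] (let x = ((let p = true in (\q.(\r.r))) (if false then (\s.true) else (\t.false))) in (if true then 5 else (if (let a = 2 in true) then (if true then 9 else 0) else 3)))
step 4: [let@0.0] (let x = ((\q.(\r.r)) (if false then (\s.true) else (\t.false))) in (if true then 5 else (if (let a = 2 in true) then (if true then 9 else 0) else 3)))
step 5: [if@0.1] (let x = ((\q.(\r.r)) (\t.false)) in (if true then 5 else (if (let a = 2 in true) then (if true then 9 else 0) else 3)))
step 6: [beta@0] (let x = (\r.r) in (if true then 5 else (if (let a = 2 in true) then (if true then 9 else 0) else 3)))
step 7: [let@root] (if true then 5 else (if (let a = 2 in true) then (if true then 9 else 0) else 3))
step 8: [if@root] 5

Answer: 5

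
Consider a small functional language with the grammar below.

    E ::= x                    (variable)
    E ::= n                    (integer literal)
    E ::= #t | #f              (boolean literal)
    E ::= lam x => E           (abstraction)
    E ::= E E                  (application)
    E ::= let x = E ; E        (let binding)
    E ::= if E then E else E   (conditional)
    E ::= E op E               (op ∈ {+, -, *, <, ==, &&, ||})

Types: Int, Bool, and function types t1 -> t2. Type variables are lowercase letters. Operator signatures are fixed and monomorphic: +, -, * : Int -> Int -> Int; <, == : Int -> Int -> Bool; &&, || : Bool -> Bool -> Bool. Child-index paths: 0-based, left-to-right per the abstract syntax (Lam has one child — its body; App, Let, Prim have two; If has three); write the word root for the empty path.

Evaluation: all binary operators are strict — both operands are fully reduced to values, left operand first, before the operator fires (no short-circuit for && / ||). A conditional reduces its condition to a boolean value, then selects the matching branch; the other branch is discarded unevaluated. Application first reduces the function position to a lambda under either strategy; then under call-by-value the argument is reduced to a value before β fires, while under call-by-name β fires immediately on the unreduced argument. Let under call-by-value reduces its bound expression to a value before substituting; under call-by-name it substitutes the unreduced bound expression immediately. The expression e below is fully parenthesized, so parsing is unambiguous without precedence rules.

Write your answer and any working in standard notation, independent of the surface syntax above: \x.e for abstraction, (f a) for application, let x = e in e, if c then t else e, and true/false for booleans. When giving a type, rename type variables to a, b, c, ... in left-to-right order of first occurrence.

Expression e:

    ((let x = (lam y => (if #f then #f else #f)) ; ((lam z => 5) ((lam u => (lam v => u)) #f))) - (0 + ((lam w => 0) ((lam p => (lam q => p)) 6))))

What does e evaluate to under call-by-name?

Answer: 5

Working:
step 0: ((let x = (\y.(if false then false else false)) in ((\z.5) ((\u.(\v.u)) false))) - (0 + ((\w.0) ((\p.(\q.p)) 6))))
step 1: [let@0] (((\z.5) ((\u.(\v.u)) false)) - (0 + ((\w.0) ((\p.(\q.p)) 6))))
step 2: [beta@0] (5 - (0 + ((\w.0) ((\p.(\q.p)) 6))))
step 3: [beta@1.1] (5 - (0 + 0))
step 4: [delta@1] (5 - 0)
step 5: [delta@root] 5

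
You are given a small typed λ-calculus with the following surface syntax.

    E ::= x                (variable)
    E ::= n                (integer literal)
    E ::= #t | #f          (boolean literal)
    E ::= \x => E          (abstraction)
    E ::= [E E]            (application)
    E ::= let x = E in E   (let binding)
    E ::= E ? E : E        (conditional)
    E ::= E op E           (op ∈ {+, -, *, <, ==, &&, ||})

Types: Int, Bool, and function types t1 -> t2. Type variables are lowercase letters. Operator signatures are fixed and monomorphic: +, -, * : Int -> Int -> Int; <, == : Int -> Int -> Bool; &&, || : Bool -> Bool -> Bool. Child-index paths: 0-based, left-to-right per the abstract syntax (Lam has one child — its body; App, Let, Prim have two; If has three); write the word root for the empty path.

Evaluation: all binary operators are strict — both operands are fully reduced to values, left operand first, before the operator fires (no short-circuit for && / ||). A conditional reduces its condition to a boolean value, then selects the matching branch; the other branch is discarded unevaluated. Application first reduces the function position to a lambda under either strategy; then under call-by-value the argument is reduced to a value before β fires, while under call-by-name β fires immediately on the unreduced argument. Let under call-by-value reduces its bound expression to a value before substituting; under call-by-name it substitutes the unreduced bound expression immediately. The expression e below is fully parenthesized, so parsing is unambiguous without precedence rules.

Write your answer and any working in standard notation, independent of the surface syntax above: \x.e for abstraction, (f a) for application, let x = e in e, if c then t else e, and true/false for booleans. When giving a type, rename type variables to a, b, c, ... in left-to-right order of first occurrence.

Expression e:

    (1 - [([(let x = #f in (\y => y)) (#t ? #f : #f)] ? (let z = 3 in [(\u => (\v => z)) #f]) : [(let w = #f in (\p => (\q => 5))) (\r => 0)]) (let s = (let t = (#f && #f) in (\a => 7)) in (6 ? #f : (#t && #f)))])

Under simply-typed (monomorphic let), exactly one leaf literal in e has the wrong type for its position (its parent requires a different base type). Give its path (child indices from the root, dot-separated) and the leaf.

Answer: 1.1.1.0 : 6

Working:
  unify Int ~ Int
let x : Bool
y : a
\y._ : a -> a
  unify Bool ~ Bool
  unify Bool ~ Bool
  unify a -> a ~ Bool -> b
  unify a ~ Bool
  unify Bool ~ b
_ _ : Bool
  unify Bool ~ Bool
let z : Int
z : Int
\v._ : d -> Int
\u._ : c -> d -> Int
  unify c -> d -> Int ~ Bool -> e
  unify c ~ Bool
  unify d -> Int ~ e
_ _ : d -> Int
let w : Bool
\q._ : g -> Int
\p._ : f -> g -> Int
\r._ : h -> Int
  unify f -> g -> Int ~ (h -> Int) -> i
  unify f ~ h -> Int
  unify g -> Int ~ i
_ _ : g -> Int
  unify d -> Int ~ g -> Int
  unify d ~ g
  unify Int ~ Int
  unify Bool ~ Bool
  unify Bool ~ Bool
let t : Bool
\a._ : j -> Int
let s : j -> Int
  unify Int ~ Bool
  FAIL: mismatch Int ~ Bool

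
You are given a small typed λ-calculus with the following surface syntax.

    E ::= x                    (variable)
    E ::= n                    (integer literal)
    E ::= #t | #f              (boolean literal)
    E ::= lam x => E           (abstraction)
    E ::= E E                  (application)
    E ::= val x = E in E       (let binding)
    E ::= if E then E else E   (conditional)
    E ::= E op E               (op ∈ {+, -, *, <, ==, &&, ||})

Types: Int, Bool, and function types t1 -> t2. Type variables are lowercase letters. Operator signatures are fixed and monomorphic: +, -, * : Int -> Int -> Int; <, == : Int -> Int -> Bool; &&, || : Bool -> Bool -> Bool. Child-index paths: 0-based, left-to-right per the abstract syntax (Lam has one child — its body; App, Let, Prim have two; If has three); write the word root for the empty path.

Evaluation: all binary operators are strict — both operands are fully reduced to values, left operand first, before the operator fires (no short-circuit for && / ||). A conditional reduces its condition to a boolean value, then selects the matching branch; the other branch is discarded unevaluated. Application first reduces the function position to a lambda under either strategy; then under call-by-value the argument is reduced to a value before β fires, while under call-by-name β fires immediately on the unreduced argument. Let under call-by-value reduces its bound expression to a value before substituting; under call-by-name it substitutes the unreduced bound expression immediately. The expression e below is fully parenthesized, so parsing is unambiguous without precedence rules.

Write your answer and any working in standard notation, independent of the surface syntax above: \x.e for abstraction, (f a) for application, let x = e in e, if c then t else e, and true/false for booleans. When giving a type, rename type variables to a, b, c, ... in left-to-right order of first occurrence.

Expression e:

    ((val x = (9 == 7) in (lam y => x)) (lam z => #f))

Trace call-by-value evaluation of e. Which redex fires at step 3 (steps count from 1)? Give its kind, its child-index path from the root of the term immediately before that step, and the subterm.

Answer: beta at root : ((\y.false) (\z.false))

Derivation:
step 0: ((let x = (9 == 7) in (\y.x)) (\z.false))
step 1: [delta@0.0] ((let x = false in (\y.x)) (\z.false))
step 2: [let@0] ((\y.false) (\z.false))
step 3: [beta@root] false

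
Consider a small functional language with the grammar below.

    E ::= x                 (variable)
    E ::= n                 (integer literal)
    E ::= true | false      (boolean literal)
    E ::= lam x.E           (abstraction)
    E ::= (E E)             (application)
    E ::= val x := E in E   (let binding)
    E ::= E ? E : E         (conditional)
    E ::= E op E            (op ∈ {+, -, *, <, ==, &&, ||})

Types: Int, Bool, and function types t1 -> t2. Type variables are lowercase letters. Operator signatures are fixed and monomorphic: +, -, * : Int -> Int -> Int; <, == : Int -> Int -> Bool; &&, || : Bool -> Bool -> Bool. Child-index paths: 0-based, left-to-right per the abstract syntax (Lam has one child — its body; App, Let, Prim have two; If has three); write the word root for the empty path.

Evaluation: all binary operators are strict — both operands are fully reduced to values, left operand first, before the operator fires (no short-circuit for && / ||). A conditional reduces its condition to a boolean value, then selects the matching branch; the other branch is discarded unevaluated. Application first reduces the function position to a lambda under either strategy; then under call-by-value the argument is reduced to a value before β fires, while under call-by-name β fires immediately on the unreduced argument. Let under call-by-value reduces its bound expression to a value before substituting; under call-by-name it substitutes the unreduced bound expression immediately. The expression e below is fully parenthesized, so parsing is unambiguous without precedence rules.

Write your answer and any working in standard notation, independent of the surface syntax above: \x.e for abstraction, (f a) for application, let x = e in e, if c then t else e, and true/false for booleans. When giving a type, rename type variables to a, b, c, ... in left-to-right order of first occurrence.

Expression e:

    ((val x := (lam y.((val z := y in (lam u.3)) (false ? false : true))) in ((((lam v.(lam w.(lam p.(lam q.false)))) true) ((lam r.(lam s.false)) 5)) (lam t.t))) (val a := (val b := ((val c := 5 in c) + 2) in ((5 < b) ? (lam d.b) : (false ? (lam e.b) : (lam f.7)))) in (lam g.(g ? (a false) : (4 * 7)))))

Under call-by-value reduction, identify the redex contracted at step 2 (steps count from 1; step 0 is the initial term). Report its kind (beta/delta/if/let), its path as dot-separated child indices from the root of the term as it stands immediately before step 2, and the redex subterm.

Answer: beta at 0.0.0 : ((\v.(\w.(\p.(\q.false)))) true)

Trace:
step 0: ((let x = (\y.((let z = y in (\u.3)) (if false then false else true))) in ((((\v.(\w.(\p.(\q.false)))) true) ((\r.(\s.false)) 5)) (\t.t))) (let a = (let b = ((let c = 5 in c) + 2) in (if (5 < b) then (\d.b) else (if false then (\e.b) else (\f.7)))) in (\g.(if g then (a false) else (4 * 7)))))
step 1: [let@0] (((((\v.(\w.(\p.(\q.false)))) true) ((\r.(\s.false)) 5)) (\t.t)) (let a = (let b = ((let c = 5 in c) + 2) in (if (5 < b) then (\d.b) else (if false then (\e.b) else (\f.7)))) in (\g.(if g then (a false) else (4 * 7)))))
step 2: [beta@0.0.0] ((((\w.(\p.(\q.false))) ((\r.(\s.false)) 5)) (\t.t)) (let a = (let b = ((let c = 5 in c) + 2) in (if (5 < b) then (\d.b) else (if false then (\e.b) else (\f.7)))) in (\g.(if g then (a false) else (4 * 7)))))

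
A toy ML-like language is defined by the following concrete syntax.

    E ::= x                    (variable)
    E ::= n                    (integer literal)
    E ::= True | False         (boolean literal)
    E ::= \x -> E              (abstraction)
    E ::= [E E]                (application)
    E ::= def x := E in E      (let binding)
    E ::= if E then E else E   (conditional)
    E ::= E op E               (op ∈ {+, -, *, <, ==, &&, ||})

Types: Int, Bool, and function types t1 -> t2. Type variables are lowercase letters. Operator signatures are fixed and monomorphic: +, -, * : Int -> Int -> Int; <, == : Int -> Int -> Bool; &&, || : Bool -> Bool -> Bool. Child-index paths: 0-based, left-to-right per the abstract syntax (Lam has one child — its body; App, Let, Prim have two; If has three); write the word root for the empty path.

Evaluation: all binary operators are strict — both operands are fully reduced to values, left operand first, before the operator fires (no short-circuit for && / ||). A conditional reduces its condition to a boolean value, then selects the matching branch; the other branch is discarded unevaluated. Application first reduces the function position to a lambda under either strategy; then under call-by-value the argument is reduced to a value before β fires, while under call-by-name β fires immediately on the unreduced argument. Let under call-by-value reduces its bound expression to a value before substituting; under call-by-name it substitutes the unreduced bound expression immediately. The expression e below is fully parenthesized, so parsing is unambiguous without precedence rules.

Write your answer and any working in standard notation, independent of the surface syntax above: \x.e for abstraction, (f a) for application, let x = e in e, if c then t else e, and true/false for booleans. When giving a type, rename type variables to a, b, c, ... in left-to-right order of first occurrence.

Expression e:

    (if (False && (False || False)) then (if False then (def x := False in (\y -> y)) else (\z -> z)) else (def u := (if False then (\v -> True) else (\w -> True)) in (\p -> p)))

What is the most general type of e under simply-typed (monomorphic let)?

Answer: a -> a

Working:
  unify Bool ~ Bool
  unify Bool ~ Bool
  unify Bool ~ Bool
  unify Bool ~ Bool
  unify Bool ~ Bool
  unify Bool ~ Bool
let x : Bool
y : a
\y._ : a -> a
z : b
\z._ : b -> b
  unify a -> a ~ b -> b
  unify a ~ b
  unify b ~ b
  unify Bool ~ Bool
\v._ : c -> Bool
\w._ : d -> Bool
  unify c -> Bool ~ d -> Bool
  unify c ~ d
  unify Bool ~ Bool
let u : d -> Bool
p : e
\p._ : e -> e
  unify b -> b ~ e -> e
  unify b ~ e
  unify e ~ e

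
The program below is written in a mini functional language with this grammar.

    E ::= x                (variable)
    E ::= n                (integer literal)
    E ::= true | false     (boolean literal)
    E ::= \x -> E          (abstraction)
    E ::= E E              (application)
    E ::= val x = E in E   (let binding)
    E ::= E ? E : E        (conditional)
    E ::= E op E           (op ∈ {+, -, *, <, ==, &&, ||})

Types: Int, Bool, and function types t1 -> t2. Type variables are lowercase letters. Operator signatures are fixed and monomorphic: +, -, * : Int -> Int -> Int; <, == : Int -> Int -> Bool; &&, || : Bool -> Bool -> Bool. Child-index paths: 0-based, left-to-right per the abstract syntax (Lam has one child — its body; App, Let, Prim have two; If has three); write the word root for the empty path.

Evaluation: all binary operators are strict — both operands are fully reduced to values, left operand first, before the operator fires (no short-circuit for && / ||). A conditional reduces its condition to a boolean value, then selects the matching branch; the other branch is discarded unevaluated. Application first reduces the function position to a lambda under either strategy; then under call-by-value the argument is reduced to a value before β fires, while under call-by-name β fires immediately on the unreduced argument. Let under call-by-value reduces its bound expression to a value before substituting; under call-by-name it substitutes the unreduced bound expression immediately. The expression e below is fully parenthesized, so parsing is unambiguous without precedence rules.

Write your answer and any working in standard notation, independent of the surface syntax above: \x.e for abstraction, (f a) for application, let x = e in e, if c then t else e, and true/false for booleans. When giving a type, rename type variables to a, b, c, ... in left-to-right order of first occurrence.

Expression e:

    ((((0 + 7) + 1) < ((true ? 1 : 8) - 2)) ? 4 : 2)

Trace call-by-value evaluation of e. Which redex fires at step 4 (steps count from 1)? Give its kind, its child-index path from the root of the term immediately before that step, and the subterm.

Answer: delta at 0.1 : (1 - 2)

Derivation:
step 0: (if (((0 + 7) + 1) < ((if true then 1 else 8) - 2)) then 4 else 2)
step 1: [delta@0.0.0] (if ((7 + 1) < ((if true then 1 else 8) - 2)) then 4 else 2)
step 2: [delta@0.0] (if (8 < ((if true then 1 else 8) - 2)) then 4 else 2)
step 3: [if@0.1.0] (if (8 < (1 - 2)) then 4 else 2)
step 4: [delta@0.1] (if (8 < -1) then 4 else 2)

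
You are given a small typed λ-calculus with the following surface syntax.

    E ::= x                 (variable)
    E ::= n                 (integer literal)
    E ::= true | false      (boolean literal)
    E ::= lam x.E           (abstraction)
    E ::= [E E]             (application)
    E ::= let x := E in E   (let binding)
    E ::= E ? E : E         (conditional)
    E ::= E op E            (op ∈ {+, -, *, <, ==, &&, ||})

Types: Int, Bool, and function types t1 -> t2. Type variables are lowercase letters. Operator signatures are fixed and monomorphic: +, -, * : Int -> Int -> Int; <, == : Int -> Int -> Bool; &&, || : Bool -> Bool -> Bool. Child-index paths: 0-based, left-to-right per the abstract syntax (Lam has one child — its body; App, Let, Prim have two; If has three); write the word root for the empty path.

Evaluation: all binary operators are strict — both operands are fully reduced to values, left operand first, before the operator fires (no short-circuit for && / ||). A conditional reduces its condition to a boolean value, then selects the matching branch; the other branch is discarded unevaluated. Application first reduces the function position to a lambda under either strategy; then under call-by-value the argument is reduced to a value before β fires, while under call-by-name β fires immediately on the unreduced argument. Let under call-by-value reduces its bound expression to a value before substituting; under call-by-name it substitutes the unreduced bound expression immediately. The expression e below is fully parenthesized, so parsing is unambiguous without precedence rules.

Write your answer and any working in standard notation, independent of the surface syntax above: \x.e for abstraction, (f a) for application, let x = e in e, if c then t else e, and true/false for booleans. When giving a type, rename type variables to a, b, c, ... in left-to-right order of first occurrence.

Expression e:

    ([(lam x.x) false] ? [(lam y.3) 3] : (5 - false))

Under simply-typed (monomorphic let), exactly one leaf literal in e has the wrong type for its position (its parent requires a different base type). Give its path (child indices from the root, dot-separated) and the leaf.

Trace:
x : a
\x._ : a -> a
  unify a -> a ~ Bool -> b
  unify a ~ Bool
  unify Bool ~ b
_ _ : Bool
  unify Bool ~ Bool
\y._ : c -> Int
  unify c -> Int ~ Int -> d
  unify c ~ Int
  unify Int ~ d
_ _ : Int
  unify Int ~ Int
  unify Bool ~ Int
  FAIL: mismatch Bool ~ Int

Answer: 2.1 : false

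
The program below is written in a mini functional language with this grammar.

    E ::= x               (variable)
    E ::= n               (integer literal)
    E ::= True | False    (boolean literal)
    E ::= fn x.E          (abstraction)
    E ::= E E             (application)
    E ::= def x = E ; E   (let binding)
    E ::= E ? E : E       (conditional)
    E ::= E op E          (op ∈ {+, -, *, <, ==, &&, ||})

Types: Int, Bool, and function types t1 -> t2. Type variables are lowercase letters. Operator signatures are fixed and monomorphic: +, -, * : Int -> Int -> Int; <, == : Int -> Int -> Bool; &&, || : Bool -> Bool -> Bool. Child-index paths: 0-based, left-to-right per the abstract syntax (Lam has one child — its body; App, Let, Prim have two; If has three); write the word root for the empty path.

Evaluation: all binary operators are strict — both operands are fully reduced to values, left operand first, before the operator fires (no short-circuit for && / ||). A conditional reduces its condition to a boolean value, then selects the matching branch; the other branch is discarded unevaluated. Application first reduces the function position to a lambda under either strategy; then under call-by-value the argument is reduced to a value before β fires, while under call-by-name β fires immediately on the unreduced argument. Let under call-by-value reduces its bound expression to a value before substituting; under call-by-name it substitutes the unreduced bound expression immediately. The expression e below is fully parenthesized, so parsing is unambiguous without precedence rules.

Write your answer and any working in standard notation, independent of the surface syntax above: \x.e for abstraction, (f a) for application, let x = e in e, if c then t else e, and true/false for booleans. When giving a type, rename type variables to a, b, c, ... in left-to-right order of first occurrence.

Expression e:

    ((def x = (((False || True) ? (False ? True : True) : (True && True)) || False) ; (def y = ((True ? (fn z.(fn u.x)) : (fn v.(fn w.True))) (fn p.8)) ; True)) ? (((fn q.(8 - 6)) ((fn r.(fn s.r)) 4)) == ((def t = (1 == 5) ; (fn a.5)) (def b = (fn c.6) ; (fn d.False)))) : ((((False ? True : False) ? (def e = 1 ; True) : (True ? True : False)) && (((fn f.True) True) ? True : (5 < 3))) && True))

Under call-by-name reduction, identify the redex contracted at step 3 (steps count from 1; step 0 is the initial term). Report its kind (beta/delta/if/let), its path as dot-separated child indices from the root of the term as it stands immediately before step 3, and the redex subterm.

Answer: if at root : (if true then (((\q.(8 - 6)) ((\r.(\s.r)) 4)) == ((let t = (1 == 5) in (\a.5)) (let b = (\c.6) in (\d.false)))) else (((if (if false then true else false) then (let e = 1 in true) else (if true then true else false)) && (if ((\f.true) true) then true else (5 < 3))) && true))

Trace:
step 0: (if (let x = ((if (false || true) then (if false then true else true) else (true && true)) || false) in (let y = ((if true then (\z.(\u.x)) else (\v.(\w.true))) (\p.8)) in true)) then (((\q.(8 - 6)) ((\r.(\s.r)) 4)) == ((let t = (1 == 5) in (\a.5)) (let b = (\c.6) in (\d.false)))) else (((if (if false then true else false) then (let e = 1 in true) else (if true then true else false)) && (if ((\f.true) true) then true else (5 < 3))) && true))
step 1: [let@0] (if (let y = ((if true then (\z.(\u.((if (false || true) then (if false then true else true) else (true && true)) || false))) else (\v.(\w.true))) (\p.8)) in true) then (((\q.(8 - 6)) ((\r.(\s.r)) 4)) == ((let t = (1 == 5) in (\a.5)) (let b = (\c.6) in (\d.false)))) else (((if (if false then true else false) then (let e = 1 in true) else (if true then true else false)) && (if ((\f.true) true) then true else (5 < 3))) && true))
step 2: [let@0] (if true then (((\q.(8 - 6)) ((\r.(\s.r)) 4)) == ((let t = (1 == 5) in (\a.5)) (let b = (\c.6) in (\d.false)))) else (((if (if false then true else false) then (let e = 1 in true) else (if true then true else false)) && (if ((\f.true) true) then true else (5 < 3))) && true))
step 3: [if@root] (((\q.(8 - 6)) ((\r.(\s.r)) 4)) == ((let t = (1 == 5) in (\a.5)) (let b = (\c.6) in (\d.false))))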